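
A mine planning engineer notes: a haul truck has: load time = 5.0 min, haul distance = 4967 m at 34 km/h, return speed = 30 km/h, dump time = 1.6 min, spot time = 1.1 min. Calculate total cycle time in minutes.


Convert haul speed to m/min: 34 * 1000/60 = 566.6666667 m/min
Haul time = 4967 / 566.6666667 = 8.765294118 min
Convert return speed to m/min: 30 * 1000/60 = 500 m/min
Return time = 4967 / 500 = 9.934 min
Total cycle time:
= 5.0 + 8.765294118 + 1.6 + 9.934 + 1.1
= 26.3993 min

26.3993 min


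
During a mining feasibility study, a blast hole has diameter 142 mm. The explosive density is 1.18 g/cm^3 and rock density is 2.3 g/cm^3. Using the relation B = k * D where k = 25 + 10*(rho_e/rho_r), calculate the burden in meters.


4.2785 m

First, compute k:
rho_e / rho_r = 1.18 / 2.3 = 0.5130434783
k = 25 + 10 * 0.5130434783 = 30.13043478
Then, compute burden:
B = k * D / 1000 = 30.13043478 * 142 / 1000
= 4278.521739 / 1000
= 4.2785 m


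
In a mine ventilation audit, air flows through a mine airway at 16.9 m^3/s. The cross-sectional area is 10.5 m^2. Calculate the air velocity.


Velocity = flow rate / cross-sectional area
= 16.9 / 10.5
= 1.6095 m/s

1.6095 m/s


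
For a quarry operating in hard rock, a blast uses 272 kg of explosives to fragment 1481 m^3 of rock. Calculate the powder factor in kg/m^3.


Powder factor = explosive mass / rock volume
= 272 / 1481
= 0.1837 kg/m^3

0.1837 kg/m^3


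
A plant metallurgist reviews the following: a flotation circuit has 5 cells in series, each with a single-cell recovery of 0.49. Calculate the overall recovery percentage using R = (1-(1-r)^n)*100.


96.5497%

Complement of single-cell recovery:
1 - r = 1 - 0.49 = 0.51
Raise to power n:
(1 - r)^5 = 0.51^5 = 0.0345025251
Overall recovery:
R = (1 - 0.0345025251) * 100
= 96.5497%


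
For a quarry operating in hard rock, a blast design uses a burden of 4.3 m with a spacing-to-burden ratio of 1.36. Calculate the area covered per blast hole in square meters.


25.1464 m^2

First, find the spacing:
Spacing = burden * ratio = 4.3 * 1.36
= 5.848 m
Then, calculate the area:
Area = burden * spacing = 4.3 * 5.848
= 25.1464 m^2


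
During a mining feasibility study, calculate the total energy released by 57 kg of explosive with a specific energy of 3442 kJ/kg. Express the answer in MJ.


196.194 MJ

Energy = mass * specific_energy / 1000
= 57 * 3442 / 1000
= 196194 / 1000
= 196.194 MJ


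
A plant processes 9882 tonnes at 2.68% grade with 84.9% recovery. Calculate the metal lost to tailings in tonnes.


Total metal in feed:
= 9882 * 2.68 / 100 = 264.8376 tonnes
Metal recovered:
= 264.8376 * 84.9 / 100 = 224.8471224 tonnes
Metal lost to tailings:
= 264.8376 - 224.8471224
= 39.9905 tonnes

39.9905 tonnes


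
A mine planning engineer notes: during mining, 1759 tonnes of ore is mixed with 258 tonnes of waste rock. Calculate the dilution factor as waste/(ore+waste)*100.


12.7913%

Total material = ore + waste
= 1759 + 258 = 2017 tonnes
Dilution = waste / total * 100
= 258 / 2017 * 100
= 0.1279127417 * 100
= 12.7913%


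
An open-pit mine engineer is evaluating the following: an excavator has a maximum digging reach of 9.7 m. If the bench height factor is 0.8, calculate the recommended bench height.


Bench height = reach * factor
= 9.7 * 0.8
= 7.76 m

7.76 m


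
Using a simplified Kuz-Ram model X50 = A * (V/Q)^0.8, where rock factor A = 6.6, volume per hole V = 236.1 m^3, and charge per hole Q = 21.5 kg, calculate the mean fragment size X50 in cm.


44.8818 cm

Compute V/Q:
V/Q = 236.1 / 21.5 = 10.98139535
Raise to the power 0.8:
(V/Q)^0.8 = 10.98139535^0.8 = 6.800267891
Multiply by A:
X50 = 6.6 * 6.800267891
= 44.8818 cm


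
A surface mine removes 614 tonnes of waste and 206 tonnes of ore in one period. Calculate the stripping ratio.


2.9806

Stripping ratio = waste tonnage / ore tonnage
= 614 / 206
= 2.9806


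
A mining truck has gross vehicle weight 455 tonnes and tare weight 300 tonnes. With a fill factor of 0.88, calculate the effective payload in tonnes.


136.4 tonnes

Maximum payload = gross - tare
= 455 - 300 = 155 tonnes
Effective payload = max payload * fill factor
= 155 * 0.88
= 136.4 tonnes


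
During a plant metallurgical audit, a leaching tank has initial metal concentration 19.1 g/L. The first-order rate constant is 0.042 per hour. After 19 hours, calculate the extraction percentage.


54.9771%

Compute the exponent:
-k * t = -0.042 * 19 = -0.798
Remaining concentration:
C = 19.1 * exp(-0.798)
= 19.1 * 0.4502285213
= 8.599364757 g/L
Extracted = 19.1 - 8.599364757 = 10.50063524 g/L
Extraction % = 10.50063524 / 19.1 * 100
= 54.9771%


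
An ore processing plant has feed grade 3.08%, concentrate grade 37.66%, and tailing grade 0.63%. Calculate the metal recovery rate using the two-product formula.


Using the two-product formula:
R = 100 * c * (f - t) / (f * (c - t))
Numerator = 100 * 37.66 * (3.08 - 0.63)
= 100 * 37.66 * 2.45
= 9226.7
Denominator = 3.08 * (37.66 - 0.63)
= 3.08 * 37.03
= 114.0524
R = 9226.7 / 114.0524
= 80.8988%

80.8988%


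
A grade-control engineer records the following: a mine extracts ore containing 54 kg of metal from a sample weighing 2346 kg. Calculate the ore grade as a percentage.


Ore grade = (metal mass / ore mass) * 100
= (54 / 2346) * 100
= 0.02301790281 * 100
= 2.3018%

2.3018%


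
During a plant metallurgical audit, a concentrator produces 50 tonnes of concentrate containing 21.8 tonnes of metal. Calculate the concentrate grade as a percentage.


Grade = (metal in concentrate / concentrate mass) * 100
= (21.8 / 50) * 100
= 0.436 * 100
= 43.6%

43.6%


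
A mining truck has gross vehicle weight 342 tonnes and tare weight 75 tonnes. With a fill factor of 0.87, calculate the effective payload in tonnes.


Maximum payload = gross - tare
= 342 - 75 = 267 tonnes
Effective payload = max payload * fill factor
= 267 * 0.87
= 232.29 tonnes

232.29 tonnes


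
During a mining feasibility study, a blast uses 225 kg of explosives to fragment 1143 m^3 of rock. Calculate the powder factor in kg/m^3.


0.1969 kg/m^3

Powder factor = explosive mass / rock volume
= 225 / 1143
= 0.1969 kg/m^3


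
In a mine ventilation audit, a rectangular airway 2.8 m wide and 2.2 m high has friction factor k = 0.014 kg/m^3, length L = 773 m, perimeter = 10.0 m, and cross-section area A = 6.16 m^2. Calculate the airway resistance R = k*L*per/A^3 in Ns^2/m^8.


Compute the numerator:
k * L * per = 0.014 * 773 * 10.0
= 108.22
Compute the denominator:
A^3 = 6.16^3 = 233.744896
Resistance:
R = 108.22 / 233.744896
= 0.463 Ns^2/m^8

0.463 Ns^2/m^8


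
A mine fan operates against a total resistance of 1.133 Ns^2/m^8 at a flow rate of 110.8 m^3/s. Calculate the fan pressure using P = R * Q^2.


Compute Q^2:
Q^2 = 110.8^2 = 12276.64
Compute pressure:
P = R * Q^2 = 1.133 * 12276.64
= 13909.4331 Pa

13909.4331 Pa


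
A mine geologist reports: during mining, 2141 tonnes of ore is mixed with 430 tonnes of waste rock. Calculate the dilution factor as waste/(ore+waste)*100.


Total material = ore + waste
= 2141 + 430 = 2571 tonnes
Dilution = waste / total * 100
= 430 / 2571 * 100
= 0.1672500972 * 100
= 16.725%

16.725%


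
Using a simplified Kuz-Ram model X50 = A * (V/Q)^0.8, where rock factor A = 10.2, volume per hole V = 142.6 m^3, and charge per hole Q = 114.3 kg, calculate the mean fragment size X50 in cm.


Compute V/Q:
V/Q = 142.6 / 114.3 = 1.247594051
Raise to the power 0.8:
(V/Q)^0.8 = 1.247594051^0.8 = 1.193599522
Multiply by A:
X50 = 10.2 * 1.193599522
= 12.1747 cm

12.1747 cm


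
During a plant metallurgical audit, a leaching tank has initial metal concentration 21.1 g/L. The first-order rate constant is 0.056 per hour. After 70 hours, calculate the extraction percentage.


Compute the exponent:
-k * t = -0.056 * 70 = -3.92
Remaining concentration:
C = 21.1 * exp(-3.92)
= 21.1 * 0.01984109474
= 0.4186470991 g/L
Extracted = 21.1 - 0.4186470991 = 20.6813529 g/L
Extraction % = 20.6813529 / 21.1 * 100
= 98.0159%

98.0159%


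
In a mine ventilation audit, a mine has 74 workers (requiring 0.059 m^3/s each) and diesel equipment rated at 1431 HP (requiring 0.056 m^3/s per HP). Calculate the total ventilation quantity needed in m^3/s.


84.502 m^3/s

Airflow for workers:
Q_people = 74 * 0.059 = 4.366 m^3/s
Airflow for diesel equipment:
Q_diesel = 1431 * 0.056 = 80.136 m^3/s
Total ventilation:
Q_total = 4.366 + 80.136
= 84.502 m^3/s


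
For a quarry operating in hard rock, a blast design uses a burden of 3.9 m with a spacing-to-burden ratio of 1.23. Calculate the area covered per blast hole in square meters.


First, find the spacing:
Spacing = burden * ratio = 3.9 * 1.23
= 4.797 m
Then, calculate the area:
Area = burden * spacing = 3.9 * 4.797
= 18.7083 m^2

18.7083 m^2


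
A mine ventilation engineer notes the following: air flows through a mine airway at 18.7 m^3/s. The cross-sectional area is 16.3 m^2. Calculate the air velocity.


Velocity = flow rate / cross-sectional area
= 18.7 / 16.3
= 1.1472 m/s

1.1472 m/s


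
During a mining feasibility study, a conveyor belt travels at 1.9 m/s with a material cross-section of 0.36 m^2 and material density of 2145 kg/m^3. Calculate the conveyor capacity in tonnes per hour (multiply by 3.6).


5281.848 t/h

Volumetric flow = speed * area
= 1.9 * 0.36 = 0.684 m^3/s
Mass flow = volumetric * density
= 0.684 * 2145 = 1467.18 kg/s
Convert to t/h: multiply by 3.6
Capacity = 1467.18 * 3.6
= 5281.848 t/h


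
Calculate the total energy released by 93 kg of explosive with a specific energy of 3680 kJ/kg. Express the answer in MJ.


342.24 MJ

Energy = mass * specific_energy / 1000
= 93 * 3680 / 1000
= 342240 / 1000
= 342.24 MJ


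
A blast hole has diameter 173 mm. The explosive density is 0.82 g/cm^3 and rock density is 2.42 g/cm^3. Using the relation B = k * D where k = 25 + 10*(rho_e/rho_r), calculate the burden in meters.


First, compute k:
rho_e / rho_r = 0.82 / 2.42 = 0.3388429752
k = 25 + 10 * 0.3388429752 = 28.38842975
Then, compute burden:
B = k * D / 1000 = 28.38842975 * 173 / 1000
= 4911.198347 / 1000
= 4.9112 m

4.9112 m


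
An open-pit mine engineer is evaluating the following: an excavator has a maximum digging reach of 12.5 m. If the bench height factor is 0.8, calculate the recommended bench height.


10.0 m

Bench height = reach * factor
= 12.5 * 0.8
= 10.0 m


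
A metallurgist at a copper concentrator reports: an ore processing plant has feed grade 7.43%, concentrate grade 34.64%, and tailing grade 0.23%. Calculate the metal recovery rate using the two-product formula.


Using the two-product formula:
R = 100 * c * (f - t) / (f * (c - t))
Numerator = 100 * 34.64 * (7.43 - 0.23)
= 100 * 34.64 * 7.2
= 24940.8
Denominator = 7.43 * (34.64 - 0.23)
= 7.43 * 34.41
= 255.6663
R = 24940.8 / 255.6663
= 97.5522%

97.5522%


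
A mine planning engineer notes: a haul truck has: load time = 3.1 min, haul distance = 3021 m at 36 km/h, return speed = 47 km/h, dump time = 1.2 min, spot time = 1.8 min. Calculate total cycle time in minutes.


14.9916 min

Convert haul speed to m/min: 36 * 1000/60 = 600 m/min
Haul time = 3021 / 600 = 5.035 min
Convert return speed to m/min: 47 * 1000/60 = 783.3333333 m/min
Return time = 3021 / 783.3333333 = 3.856595745 min
Total cycle time:
= 3.1 + 5.035 + 1.2 + 3.856595745 + 1.8
= 14.9916 min


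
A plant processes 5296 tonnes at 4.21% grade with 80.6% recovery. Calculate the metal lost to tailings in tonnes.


43.2546 tonnes

Total metal in feed:
= 5296 * 4.21 / 100 = 222.9616 tonnes
Metal recovered:
= 222.9616 * 80.6 / 100 = 179.7070496 tonnes
Metal lost to tailings:
= 222.9616 - 179.7070496
= 43.2546 tonnes


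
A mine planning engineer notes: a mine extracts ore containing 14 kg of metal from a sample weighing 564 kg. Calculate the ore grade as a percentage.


Ore grade = (metal mass / ore mass) * 100
= (14 / 564) * 100
= 0.02482269504 * 100
= 2.4823%

2.4823%


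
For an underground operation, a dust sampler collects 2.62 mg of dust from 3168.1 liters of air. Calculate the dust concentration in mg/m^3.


0.827 mg/m^3

Convert liters to m^3: 1 m^3 = 1000 L
Concentration = mass / volume * 1000
= 2.62 / 3168.1 * 1000
= 0.0008269940974 * 1000
= 0.827 mg/m^3


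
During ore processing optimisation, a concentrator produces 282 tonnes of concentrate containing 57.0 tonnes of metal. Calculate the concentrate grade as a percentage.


20.2128%

Grade = (metal in concentrate / concentrate mass) * 100
= (57.0 / 282) * 100
= 0.2021276596 * 100
= 20.2128%


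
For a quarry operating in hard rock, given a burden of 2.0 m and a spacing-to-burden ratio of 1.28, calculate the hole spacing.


Spacing = burden * ratio
= 2.0 * 1.28
= 2.56 m

2.56 m


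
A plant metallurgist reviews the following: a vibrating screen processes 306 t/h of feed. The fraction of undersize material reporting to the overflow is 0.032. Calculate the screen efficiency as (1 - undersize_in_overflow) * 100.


Screen efficiency = (1 - fraction of undersize in overflow) * 100
= (1 - 0.032) * 100
= 0.968 * 100
= 96.8%

96.8%


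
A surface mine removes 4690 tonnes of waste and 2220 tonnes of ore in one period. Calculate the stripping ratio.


2.1126

Stripping ratio = waste tonnage / ore tonnage
= 4690 / 2220
= 2.1126


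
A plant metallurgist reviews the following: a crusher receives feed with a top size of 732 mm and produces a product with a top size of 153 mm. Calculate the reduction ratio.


Reduction ratio = feed size / product size
= 732 / 153
= 4.7843

4.7843


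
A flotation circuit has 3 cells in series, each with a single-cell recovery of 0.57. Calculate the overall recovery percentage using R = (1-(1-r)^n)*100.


92.0493%

Complement of single-cell recovery:
1 - r = 1 - 0.57 = 0.43
Raise to power n:
(1 - r)^3 = 0.43^3 = 0.079507
Overall recovery:
R = (1 - 0.079507) * 100
= 92.0493%


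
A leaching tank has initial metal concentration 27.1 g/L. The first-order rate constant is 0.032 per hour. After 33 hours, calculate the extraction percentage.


65.2156%

Compute the exponent:
-k * t = -0.032 * 33 = -1.056
Remaining concentration:
C = 27.1 * exp(-1.056)
= 27.1 * 0.3478444089
= 9.426583482 g/L
Extracted = 27.1 - 9.426583482 = 17.67341652 g/L
Extraction % = 17.67341652 / 27.1 * 100
= 65.2156%


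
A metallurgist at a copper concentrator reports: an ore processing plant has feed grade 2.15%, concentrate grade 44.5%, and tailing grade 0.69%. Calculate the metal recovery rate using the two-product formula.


68.9765%

Using the two-product formula:
R = 100 * c * (f - t) / (f * (c - t))
Numerator = 100 * 44.5 * (2.15 - 0.69)
= 100 * 44.5 * 1.46
= 6497.0
Denominator = 2.15 * (44.5 - 0.69)
= 2.15 * 43.81
= 94.1915
R = 6497.0 / 94.1915
= 68.9765%


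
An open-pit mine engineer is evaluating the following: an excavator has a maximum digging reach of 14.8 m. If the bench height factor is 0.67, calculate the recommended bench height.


9.916 m

Bench height = reach * factor
= 14.8 * 0.67
= 9.916 m


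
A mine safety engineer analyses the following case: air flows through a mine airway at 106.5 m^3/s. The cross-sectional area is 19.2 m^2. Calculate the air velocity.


5.5469 m/s

Velocity = flow rate / cross-sectional area
= 106.5 / 19.2
= 5.5469 m/s


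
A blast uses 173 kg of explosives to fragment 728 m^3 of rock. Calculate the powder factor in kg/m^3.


Powder factor = explosive mass / rock volume
= 173 / 728
= 0.2376 kg/m^3

0.2376 kg/m^3


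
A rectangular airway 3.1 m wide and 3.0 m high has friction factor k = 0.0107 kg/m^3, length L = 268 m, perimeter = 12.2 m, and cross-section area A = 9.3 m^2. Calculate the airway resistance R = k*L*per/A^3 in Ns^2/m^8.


Compute the numerator:
k * L * per = 0.0107 * 268 * 12.2
= 34.98472
Compute the denominator:
A^3 = 9.3^3 = 804.357
Resistance:
R = 34.98472 / 804.357
= 0.0435 Ns^2/m^8

0.0435 Ns^2/m^8


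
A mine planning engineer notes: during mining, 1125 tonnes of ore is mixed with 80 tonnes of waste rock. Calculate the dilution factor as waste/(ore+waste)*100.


6.639%

Total material = ore + waste
= 1125 + 80 = 1205 tonnes
Dilution = waste / total * 100
= 80 / 1205 * 100
= 0.06639004149 * 100
= 6.639%


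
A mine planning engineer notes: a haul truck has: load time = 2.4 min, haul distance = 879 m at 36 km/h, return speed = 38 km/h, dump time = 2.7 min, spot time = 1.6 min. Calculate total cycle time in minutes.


9.5529 min

Convert haul speed to m/min: 36 * 1000/60 = 600 m/min
Haul time = 879 / 600 = 1.465 min
Convert return speed to m/min: 38 * 1000/60 = 633.3333333 m/min
Return time = 879 / 633.3333333 = 1.387894737 min
Total cycle time:
= 2.4 + 1.465 + 2.7 + 1.387894737 + 1.6
= 9.5529 min


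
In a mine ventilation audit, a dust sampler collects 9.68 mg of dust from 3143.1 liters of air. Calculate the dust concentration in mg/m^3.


Convert liters to m^3: 1 m^3 = 1000 L
Concentration = mass / volume * 1000
= 9.68 / 3143.1 * 1000
= 0.003079762018 * 1000
= 3.0798 mg/m^3

3.0798 mg/m^3


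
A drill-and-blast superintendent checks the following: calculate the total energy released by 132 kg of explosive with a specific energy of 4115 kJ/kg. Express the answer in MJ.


543.18 MJ

Energy = mass * specific_energy / 1000
= 132 * 4115 / 1000
= 543180 / 1000
= 543.18 MJ


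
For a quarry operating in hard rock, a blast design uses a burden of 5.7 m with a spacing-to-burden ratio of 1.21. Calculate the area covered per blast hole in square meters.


39.3129 m^2

First, find the spacing:
Spacing = burden * ratio = 5.7 * 1.21
= 6.897 m
Then, calculate the area:
Area = burden * spacing = 5.7 * 6.897
= 39.3129 m^2


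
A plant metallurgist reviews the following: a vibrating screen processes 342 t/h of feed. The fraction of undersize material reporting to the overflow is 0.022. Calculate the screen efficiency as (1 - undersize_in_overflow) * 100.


Screen efficiency = (1 - fraction of undersize in overflow) * 100
= (1 - 0.022) * 100
= 0.978 * 100
= 97.8%

97.8%


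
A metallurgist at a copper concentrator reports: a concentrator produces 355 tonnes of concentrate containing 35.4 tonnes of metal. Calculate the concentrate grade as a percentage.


9.9718%

Grade = (metal in concentrate / concentrate mass) * 100
= (35.4 / 355) * 100
= 0.09971830986 * 100
= 9.9718%


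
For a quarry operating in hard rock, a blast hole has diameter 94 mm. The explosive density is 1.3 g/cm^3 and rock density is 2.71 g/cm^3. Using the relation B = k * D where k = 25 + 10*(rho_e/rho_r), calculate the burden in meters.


2.8009 m

First, compute k:
rho_e / rho_r = 1.3 / 2.71 = 0.479704797
k = 25 + 10 * 0.479704797 = 29.79704797
Then, compute burden:
B = k * D / 1000 = 29.79704797 * 94 / 1000
= 2800.922509 / 1000
= 2.8009 m


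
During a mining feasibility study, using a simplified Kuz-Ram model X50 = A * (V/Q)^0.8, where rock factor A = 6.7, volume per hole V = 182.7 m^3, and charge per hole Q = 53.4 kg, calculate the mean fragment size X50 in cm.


17.9239 cm

Compute V/Q:
V/Q = 182.7 / 53.4 = 3.421348315
Raise to the power 0.8:
(V/Q)^0.8 = 3.421348315^0.8 = 2.675209711
Multiply by A:
X50 = 6.7 * 2.675209711
= 17.9239 cm


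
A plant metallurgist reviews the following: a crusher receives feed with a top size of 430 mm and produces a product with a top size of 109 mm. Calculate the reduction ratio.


Reduction ratio = feed size / product size
= 430 / 109
= 3.945

3.945


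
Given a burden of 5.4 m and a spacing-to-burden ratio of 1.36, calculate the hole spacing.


Spacing = burden * ratio
= 5.4 * 1.36
= 7.344 m

7.344 m


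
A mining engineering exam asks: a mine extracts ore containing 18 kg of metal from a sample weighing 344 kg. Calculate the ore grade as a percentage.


Ore grade = (metal mass / ore mass) * 100
= (18 / 344) * 100
= 0.0523255814 * 100
= 5.2326%

5.2326%


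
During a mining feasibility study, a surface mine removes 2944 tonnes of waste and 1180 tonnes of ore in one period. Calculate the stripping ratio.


Stripping ratio = waste tonnage / ore tonnage
= 2944 / 1180
= 2.4949

2.4949


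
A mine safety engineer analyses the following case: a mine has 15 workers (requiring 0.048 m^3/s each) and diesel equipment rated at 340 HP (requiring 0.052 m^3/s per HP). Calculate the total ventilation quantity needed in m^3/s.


18.4 m^3/s

Airflow for workers:
Q_people = 15 * 0.048 = 0.72 m^3/s
Airflow for diesel equipment:
Q_diesel = 340 * 0.052 = 17.68 m^3/s
Total ventilation:
Q_total = 0.72 + 17.68
= 18.4 m^3/s


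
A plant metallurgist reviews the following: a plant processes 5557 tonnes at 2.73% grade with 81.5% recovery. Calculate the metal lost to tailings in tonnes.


Total metal in feed:
= 5557 * 2.73 / 100 = 151.7061 tonnes
Metal recovered:
= 151.7061 * 81.5 / 100 = 123.6404715 tonnes
Metal lost to tailings:
= 151.7061 - 123.6404715
= 28.0656 tonnes

28.0656 tonnes


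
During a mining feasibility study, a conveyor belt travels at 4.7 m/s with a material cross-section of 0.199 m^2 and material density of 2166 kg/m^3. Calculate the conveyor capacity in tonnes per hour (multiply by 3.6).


7293.0953 t/h

Volumetric flow = speed * area
= 4.7 * 0.199 = 0.9353 m^3/s
Mass flow = volumetric * density
= 0.9353 * 2166 = 2025.8598 kg/s
Convert to t/h: multiply by 3.6
Capacity = 2025.8598 * 3.6
= 7293.0953 t/h


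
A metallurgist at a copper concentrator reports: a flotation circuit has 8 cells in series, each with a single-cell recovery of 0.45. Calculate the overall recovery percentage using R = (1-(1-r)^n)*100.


99.1627%

Complement of single-cell recovery:
1 - r = 1 - 0.45 = 0.55
Raise to power n:
(1 - r)^8 = 0.55^8 = 0.008373393789
Overall recovery:
R = (1 - 0.008373393789) * 100
= 99.1627%


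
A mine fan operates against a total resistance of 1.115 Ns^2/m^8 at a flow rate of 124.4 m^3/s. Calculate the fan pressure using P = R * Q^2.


17255.0264 Pa

Compute Q^2:
Q^2 = 124.4^2 = 15475.36
Compute pressure:
P = R * Q^2 = 1.115 * 15475.36
= 17255.0264 Pa


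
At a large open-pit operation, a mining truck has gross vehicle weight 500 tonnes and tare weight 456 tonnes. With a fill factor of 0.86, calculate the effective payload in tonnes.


37.84 tonnes

Maximum payload = gross - tare
= 500 - 456 = 44 tonnes
Effective payload = max payload * fill factor
= 44 * 0.86
= 37.84 tonnes


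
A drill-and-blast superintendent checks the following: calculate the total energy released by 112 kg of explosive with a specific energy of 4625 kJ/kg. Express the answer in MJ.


Energy = mass * specific_energy / 1000
= 112 * 4625 / 1000
= 518000 / 1000
= 518.0 MJ

518.0 MJ


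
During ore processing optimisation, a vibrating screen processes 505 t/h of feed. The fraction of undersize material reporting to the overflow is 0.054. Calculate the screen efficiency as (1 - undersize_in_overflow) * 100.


94.6%

Screen efficiency = (1 - fraction of undersize in overflow) * 100
= (1 - 0.054) * 100
= 0.946 * 100
= 94.6%


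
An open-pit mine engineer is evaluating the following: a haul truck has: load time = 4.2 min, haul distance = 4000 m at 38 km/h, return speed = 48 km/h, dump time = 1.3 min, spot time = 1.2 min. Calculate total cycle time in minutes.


Convert haul speed to m/min: 38 * 1000/60 = 633.3333333 m/min
Haul time = 4000 / 633.3333333 = 6.315789474 min
Convert return speed to m/min: 48 * 1000/60 = 800 m/min
Return time = 4000 / 800 = 5 min
Total cycle time:
= 4.2 + 6.315789474 + 1.3 + 5 + 1.2
= 18.0158 min

18.0158 min


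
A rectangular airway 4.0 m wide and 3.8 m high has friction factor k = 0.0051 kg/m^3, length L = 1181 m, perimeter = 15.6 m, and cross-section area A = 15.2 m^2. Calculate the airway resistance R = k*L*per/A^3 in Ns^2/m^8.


Compute the numerator:
k * L * per = 0.0051 * 1181 * 15.6
= 93.96036
Compute the denominator:
A^3 = 15.2^3 = 3511.808
Resistance:
R = 93.96036 / 3511.808
= 0.0268 Ns^2/m^8

0.0268 Ns^2/m^8


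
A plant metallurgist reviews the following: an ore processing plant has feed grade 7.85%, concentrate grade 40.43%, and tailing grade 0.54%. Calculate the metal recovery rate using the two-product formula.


94.3816%

Using the two-product formula:
R = 100 * c * (f - t) / (f * (c - t))
Numerator = 100 * 40.43 * (7.85 - 0.54)
= 100 * 40.43 * 7.31
= 29554.33
Denominator = 7.85 * (40.43 - 0.54)
= 7.85 * 39.89
= 313.1365
R = 29554.33 / 313.1365
= 94.3816%


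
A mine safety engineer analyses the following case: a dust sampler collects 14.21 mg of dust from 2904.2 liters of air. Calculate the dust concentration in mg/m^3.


Convert liters to m^3: 1 m^3 = 1000 L
Concentration = mass / volume * 1000
= 14.21 / 2904.2 * 1000
= 0.004892913711 * 1000
= 4.8929 mg/m^3

4.8929 mg/m^3


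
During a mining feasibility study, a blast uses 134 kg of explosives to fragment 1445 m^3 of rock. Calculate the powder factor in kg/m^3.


0.0927 kg/m^3

Powder factor = explosive mass / rock volume
= 134 / 1445
= 0.0927 kg/m^3


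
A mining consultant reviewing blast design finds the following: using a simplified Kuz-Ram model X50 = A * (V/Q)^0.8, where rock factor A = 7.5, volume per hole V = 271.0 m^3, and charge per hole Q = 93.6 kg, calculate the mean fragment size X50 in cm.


17.5556 cm

Compute V/Q:
V/Q = 271.0 / 93.6 = 2.895299145
Raise to the power 0.8:
(V/Q)^0.8 = 2.895299145^0.8 = 2.3407485
Multiply by A:
X50 = 7.5 * 2.3407485
= 17.5556 cm


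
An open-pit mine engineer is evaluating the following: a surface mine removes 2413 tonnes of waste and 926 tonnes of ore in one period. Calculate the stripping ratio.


Stripping ratio = waste tonnage / ore tonnage
= 2413 / 926
= 2.6058

2.6058


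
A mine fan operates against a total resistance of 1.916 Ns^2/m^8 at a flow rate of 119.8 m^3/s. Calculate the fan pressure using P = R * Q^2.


Compute Q^2:
Q^2 = 119.8^2 = 14352.04
Compute pressure:
P = R * Q^2 = 1.916 * 14352.04
= 27498.5086 Pa

27498.5086 Pa


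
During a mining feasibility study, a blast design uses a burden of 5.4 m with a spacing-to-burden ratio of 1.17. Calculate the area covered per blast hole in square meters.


First, find the spacing:
Spacing = burden * ratio = 5.4 * 1.17
= 6.318 m
Then, calculate the area:
Area = burden * spacing = 5.4 * 6.318
= 34.1172 m^2

34.1172 m^2


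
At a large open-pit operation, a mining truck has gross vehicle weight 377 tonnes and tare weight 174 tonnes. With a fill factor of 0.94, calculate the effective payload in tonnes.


Maximum payload = gross - tare
= 377 - 174 = 203 tonnes
Effective payload = max payload * fill factor
= 203 * 0.94
= 190.82 tonnes

190.82 tonnes


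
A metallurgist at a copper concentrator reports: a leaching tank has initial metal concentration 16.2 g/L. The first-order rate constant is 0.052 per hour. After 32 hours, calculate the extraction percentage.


81.062%

Compute the exponent:
-k * t = -0.052 * 32 = -1.664
Remaining concentration:
C = 16.2 * exp(-1.664)
= 16.2 * 0.1893799433
= 3.067955081 g/L
Extracted = 16.2 - 3.067955081 = 13.13204492 g/L
Extraction % = 13.13204492 / 16.2 * 100
= 81.062%


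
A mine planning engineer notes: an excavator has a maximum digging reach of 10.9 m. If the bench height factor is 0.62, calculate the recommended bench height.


Bench height = reach * factor
= 10.9 * 0.62
= 6.758 m

6.758 m


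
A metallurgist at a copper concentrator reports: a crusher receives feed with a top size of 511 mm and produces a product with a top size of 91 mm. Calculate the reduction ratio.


5.6154

Reduction ratio = feed size / product size
= 511 / 91
= 5.6154


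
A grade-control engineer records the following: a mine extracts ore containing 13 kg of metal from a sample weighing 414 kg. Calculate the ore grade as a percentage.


Ore grade = (metal mass / ore mass) * 100
= (13 / 414) * 100
= 0.03140096618 * 100
= 3.1401%

3.1401%


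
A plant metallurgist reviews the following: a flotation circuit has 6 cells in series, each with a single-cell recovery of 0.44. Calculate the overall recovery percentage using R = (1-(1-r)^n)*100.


96.9159%

Complement of single-cell recovery:
1 - r = 1 - 0.44 = 0.56
Raise to power n:
(1 - r)^6 = 0.56^6 = 0.03084097946
Overall recovery:
R = (1 - 0.03084097946) * 100
= 96.9159%


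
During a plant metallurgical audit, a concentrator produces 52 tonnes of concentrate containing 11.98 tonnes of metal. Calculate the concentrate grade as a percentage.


23.0385%

Grade = (metal in concentrate / concentrate mass) * 100
= (11.98 / 52) * 100
= 0.2303846154 * 100
= 23.0385%


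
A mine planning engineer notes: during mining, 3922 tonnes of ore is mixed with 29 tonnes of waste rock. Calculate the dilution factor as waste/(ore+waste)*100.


Total material = ore + waste
= 3922 + 29 = 3951 tonnes
Dilution = waste / total * 100
= 29 / 3951 * 100
= 0.007339913946 * 100
= 0.734%

0.734%


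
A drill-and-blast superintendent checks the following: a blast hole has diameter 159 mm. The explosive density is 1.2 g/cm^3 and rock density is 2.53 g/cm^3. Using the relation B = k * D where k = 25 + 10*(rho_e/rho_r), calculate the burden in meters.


First, compute k:
rho_e / rho_r = 1.2 / 2.53 = 0.4743083004
k = 25 + 10 * 0.4743083004 = 29.743083
Then, compute burden:
B = k * D / 1000 = 29.743083 * 159 / 1000
= 4729.150198 / 1000
= 4.7292 m

4.7292 m


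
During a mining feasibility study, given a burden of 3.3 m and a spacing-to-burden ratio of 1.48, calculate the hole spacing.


4.884 m

Spacing = burden * ratio
= 3.3 * 1.48
= 4.884 m


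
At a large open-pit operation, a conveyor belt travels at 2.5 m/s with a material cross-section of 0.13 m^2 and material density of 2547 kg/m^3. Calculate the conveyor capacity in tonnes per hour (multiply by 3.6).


2979.99 t/h

Volumetric flow = speed * area
= 2.5 * 0.13 = 0.325 m^3/s
Mass flow = volumetric * density
= 0.325 * 2547 = 827.775 kg/s
Convert to t/h: multiply by 3.6
Capacity = 827.775 * 3.6
= 2979.99 t/h


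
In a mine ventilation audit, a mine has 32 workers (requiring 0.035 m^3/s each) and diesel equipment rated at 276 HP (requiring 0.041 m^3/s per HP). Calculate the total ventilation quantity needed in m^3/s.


Airflow for workers:
Q_people = 32 * 0.035 = 1.12 m^3/s
Airflow for diesel equipment:
Q_diesel = 276 * 0.041 = 11.316 m^3/s
Total ventilation:
Q_total = 1.12 + 11.316
= 12.436 m^3/s

12.436 m^3/s


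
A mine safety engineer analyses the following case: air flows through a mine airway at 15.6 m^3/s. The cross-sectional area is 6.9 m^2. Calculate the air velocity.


Velocity = flow rate / cross-sectional area
= 15.6 / 6.9
= 2.2609 m/s

2.2609 m/s


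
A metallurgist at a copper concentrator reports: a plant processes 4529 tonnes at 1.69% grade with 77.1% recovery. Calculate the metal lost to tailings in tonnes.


Total metal in feed:
= 4529 * 1.69 / 100 = 76.5401 tonnes
Metal recovered:
= 76.5401 * 77.1 / 100 = 59.0124171 tonnes
Metal lost to tailings:
= 76.5401 - 59.0124171
= 17.5277 tonnes

17.5277 tonnes


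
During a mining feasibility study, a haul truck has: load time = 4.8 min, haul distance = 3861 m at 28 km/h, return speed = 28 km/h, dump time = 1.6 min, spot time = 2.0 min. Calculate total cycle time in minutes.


Convert haul speed to m/min: 28 * 1000/60 = 466.6666667 m/min
Haul time = 3861 / 466.6666667 = 8.273571429 min
Convert return speed to m/min: 28 * 1000/60 = 466.6666667 m/min
Return time = 3861 / 466.6666667 = 8.273571429 min
Total cycle time:
= 4.8 + 8.273571429 + 1.6 + 8.273571429 + 2.0
= 24.9471 min

24.9471 min


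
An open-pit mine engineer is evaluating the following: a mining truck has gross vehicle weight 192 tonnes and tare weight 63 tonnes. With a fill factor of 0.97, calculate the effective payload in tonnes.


125.13 tonnes

Maximum payload = gross - tare
= 192 - 63 = 129 tonnes
Effective payload = max payload * fill factor
= 129 * 0.97
= 125.13 tonnes


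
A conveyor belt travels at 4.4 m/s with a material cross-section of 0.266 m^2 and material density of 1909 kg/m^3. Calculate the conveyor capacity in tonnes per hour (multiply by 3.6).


8043.457 t/h

Volumetric flow = speed * area
= 4.4 * 0.266 = 1.1704 m^3/s
Mass flow = volumetric * density
= 1.1704 * 1909 = 2234.2936 kg/s
Convert to t/h: multiply by 3.6
Capacity = 2234.2936 * 3.6
= 8043.457 t/h


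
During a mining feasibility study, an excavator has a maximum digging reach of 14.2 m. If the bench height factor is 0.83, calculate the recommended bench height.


11.786 m

Bench height = reach * factor
= 14.2 * 0.83
= 11.786 m


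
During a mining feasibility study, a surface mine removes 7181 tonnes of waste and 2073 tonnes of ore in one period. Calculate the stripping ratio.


Stripping ratio = waste tonnage / ore tonnage
= 7181 / 2073
= 3.4641

3.4641


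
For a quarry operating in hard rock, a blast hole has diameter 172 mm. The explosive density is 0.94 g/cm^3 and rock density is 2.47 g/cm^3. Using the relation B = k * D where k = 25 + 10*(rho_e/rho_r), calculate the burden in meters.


4.9546 m

First, compute k:
rho_e / rho_r = 0.94 / 2.47 = 0.3805668016
k = 25 + 10 * 0.3805668016 = 28.80566802
Then, compute burden:
B = k * D / 1000 = 28.80566802 * 172 / 1000
= 4954.574899 / 1000
= 4.9546 m


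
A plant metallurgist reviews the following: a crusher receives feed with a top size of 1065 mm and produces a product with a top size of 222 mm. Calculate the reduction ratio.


4.7973

Reduction ratio = feed size / product size
= 1065 / 222
= 4.7973


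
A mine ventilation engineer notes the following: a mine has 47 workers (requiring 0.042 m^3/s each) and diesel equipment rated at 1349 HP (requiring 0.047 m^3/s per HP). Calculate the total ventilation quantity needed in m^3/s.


65.377 m^3/s

Airflow for workers:
Q_people = 47 * 0.042 = 1.974 m^3/s
Airflow for diesel equipment:
Q_diesel = 1349 * 0.047 = 63.403 m^3/s
Total ventilation:
Q_total = 1.974 + 63.403
= 65.377 m^3/s


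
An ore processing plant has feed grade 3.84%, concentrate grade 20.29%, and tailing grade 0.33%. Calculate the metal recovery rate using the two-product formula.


Using the two-product formula:
R = 100 * c * (f - t) / (f * (c - t))
Numerator = 100 * 20.29 * (3.84 - 0.33)
= 100 * 20.29 * 3.51
= 7121.79
Denominator = 3.84 * (20.29 - 0.33)
= 3.84 * 19.96
= 76.6464
R = 7121.79 / 76.6464
= 92.9175%

92.9175%


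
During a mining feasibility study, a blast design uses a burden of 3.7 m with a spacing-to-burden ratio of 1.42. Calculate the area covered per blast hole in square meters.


First, find the spacing:
Spacing = burden * ratio = 3.7 * 1.42
= 5.254 m
Then, calculate the area:
Area = burden * spacing = 3.7 * 5.254
= 19.4398 m^2

19.4398 m^2


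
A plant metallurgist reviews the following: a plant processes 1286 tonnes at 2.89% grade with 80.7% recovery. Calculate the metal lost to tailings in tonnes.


7.1729 tonnes

Total metal in feed:
= 1286 * 2.89 / 100 = 37.1654 tonnes
Metal recovered:
= 37.1654 * 80.7 / 100 = 29.9924778 tonnes
Metal lost to tailings:
= 37.1654 - 29.9924778
= 7.1729 tonnes


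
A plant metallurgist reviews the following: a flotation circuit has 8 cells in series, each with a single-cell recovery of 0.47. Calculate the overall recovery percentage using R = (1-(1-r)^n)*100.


99.3774%

Complement of single-cell recovery:
1 - r = 1 - 0.47 = 0.53
Raise to power n:
(1 - r)^8 = 0.53^8 = 0.006225969041
Overall recovery:
R = (1 - 0.006225969041) * 100
= 99.3774%


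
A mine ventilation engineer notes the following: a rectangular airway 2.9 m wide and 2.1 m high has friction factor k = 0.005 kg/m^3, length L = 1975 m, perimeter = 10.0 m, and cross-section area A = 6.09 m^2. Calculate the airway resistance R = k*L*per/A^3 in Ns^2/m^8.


0.4372 Ns^2/m^8

Compute the numerator:
k * L * per = 0.005 * 1975 * 10.0
= 98.75
Compute the denominator:
A^3 = 6.09^3 = 225.866529
Resistance:
R = 98.75 / 225.866529
= 0.4372 Ns^2/m^8


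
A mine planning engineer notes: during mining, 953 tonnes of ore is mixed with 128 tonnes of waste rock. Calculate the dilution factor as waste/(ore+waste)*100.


Total material = ore + waste
= 953 + 128 = 1081 tonnes
Dilution = waste / total * 100
= 128 / 1081 * 100
= 0.1184088807 * 100
= 11.8409%

11.8409%


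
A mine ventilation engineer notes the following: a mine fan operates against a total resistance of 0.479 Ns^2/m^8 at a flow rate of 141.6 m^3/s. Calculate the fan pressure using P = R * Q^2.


Compute Q^2:
Q^2 = 141.6^2 = 20050.56
Compute pressure:
P = R * Q^2 = 0.479 * 20050.56
= 9604.2182 Pa

9604.2182 Pa


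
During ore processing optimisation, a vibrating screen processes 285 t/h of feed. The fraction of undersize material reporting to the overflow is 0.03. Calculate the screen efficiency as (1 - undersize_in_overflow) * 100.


97.0%

Screen efficiency = (1 - fraction of undersize in overflow) * 100
= (1 - 0.03) * 100
= 0.97 * 100
= 97.0%


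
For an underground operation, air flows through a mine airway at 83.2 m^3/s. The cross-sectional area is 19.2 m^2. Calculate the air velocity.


Velocity = flow rate / cross-sectional area
= 83.2 / 19.2
= 4.3333 m/s

4.3333 m/s


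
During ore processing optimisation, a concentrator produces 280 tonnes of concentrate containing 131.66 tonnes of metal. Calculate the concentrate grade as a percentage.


Grade = (metal in concentrate / concentrate mass) * 100
= (131.66 / 280) * 100
= 0.4702142857 * 100
= 47.0214%

47.0214%


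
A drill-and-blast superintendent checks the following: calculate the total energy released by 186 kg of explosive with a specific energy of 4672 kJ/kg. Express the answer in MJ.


Energy = mass * specific_energy / 1000
= 186 * 4672 / 1000
= 868992 / 1000
= 868.992 MJ

868.992 MJ


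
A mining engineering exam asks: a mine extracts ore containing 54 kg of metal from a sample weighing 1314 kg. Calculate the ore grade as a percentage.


4.1096%

Ore grade = (metal mass / ore mass) * 100
= (54 / 1314) * 100
= 0.04109589041 * 100
= 4.1096%


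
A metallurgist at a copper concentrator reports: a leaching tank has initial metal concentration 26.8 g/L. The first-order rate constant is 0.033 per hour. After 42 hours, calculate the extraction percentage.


74.9926%

Compute the exponent:
-k * t = -0.033 * 42 = -1.386
Remaining concentration:
C = 26.8 * exp(-1.386)
= 26.8 * 0.2500736011
= 6.70197251 g/L
Extracted = 26.8 - 6.70197251 = 20.09802749 g/L
Extraction % = 20.09802749 / 26.8 * 100
= 74.9926%


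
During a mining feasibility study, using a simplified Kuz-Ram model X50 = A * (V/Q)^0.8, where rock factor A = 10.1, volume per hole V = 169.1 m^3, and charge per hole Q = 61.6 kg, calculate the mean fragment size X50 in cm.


22.6554 cm

Compute V/Q:
V/Q = 169.1 / 61.6 = 2.74512987
Raise to the power 0.8:
(V/Q)^0.8 = 2.74512987^0.8 = 2.243108682
Multiply by A:
X50 = 10.1 * 2.243108682
= 22.6554 cm


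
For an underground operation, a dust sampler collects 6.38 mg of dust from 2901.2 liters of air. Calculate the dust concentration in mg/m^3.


Convert liters to m^3: 1 m^3 = 1000 L
Concentration = mass / volume * 1000
= 6.38 / 2901.2 * 1000
= 0.002199090032 * 1000
= 2.1991 mg/m^3

2.1991 mg/m^3


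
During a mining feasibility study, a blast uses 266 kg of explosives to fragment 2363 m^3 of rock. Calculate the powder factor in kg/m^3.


0.1126 kg/m^3

Powder factor = explosive mass / rock volume
= 266 / 2363
= 0.1126 kg/m^3


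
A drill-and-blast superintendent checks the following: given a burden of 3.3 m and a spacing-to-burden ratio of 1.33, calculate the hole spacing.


Spacing = burden * ratio
= 3.3 * 1.33
= 4.389 m

4.389 m


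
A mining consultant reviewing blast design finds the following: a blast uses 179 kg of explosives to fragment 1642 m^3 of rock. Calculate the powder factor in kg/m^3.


0.109 kg/m^3

Powder factor = explosive mass / rock volume
= 179 / 1642
= 0.109 kg/m^3
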